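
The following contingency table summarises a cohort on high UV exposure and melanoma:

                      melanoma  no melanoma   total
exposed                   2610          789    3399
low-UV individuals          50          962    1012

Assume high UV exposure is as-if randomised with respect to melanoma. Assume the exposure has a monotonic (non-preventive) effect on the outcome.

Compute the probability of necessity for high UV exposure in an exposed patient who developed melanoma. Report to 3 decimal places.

PN ≈ 0.936

p₁ = P(outcome | exposed) = 2610/3399 = 0.76787
p₀ = P(outcome | unexposed) = 50/1012 = 0.049407
Under exogeneity and monotonicity, PN = (p₁ − p₀) / p₁.
PN = (0.76787 − 0.049407) / 0.76787 = 0.71847 / 0.76787 ≈ 0.9357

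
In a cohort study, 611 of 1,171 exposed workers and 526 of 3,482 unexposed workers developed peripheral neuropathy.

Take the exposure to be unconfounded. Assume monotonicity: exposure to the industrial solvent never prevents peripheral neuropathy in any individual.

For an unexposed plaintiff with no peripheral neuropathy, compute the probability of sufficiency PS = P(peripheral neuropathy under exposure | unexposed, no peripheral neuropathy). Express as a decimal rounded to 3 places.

p₁ = P(outcome | exposed) = 611/1171 = 0.52178
p₀ = P(outcome | unexposed) = 526/3482 = 0.15106
Under exogeneity and monotonicity, PS = (p₁ − p₀) / (1 − p₀).
PS = (0.52178 − 0.15106) / (1 − 0.15106) = 0.37071 / 0.84894 ≈ 0.4367

PS ≈ 0.437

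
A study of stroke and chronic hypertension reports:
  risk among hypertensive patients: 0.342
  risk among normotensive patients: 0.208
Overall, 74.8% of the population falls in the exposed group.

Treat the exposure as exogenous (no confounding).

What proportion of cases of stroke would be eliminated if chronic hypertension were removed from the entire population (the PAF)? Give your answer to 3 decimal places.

PAF ≈ 0.325

Let p₁ = 0.342, p₀ = 0.208.
Overall risk P(Y=1) = π·p₁ + (1−π)·p₀ = 0.748×0.342 + 0.252×0.208 = 0.30823.
Under exogeneity, PAF = [P(Y=1) − p₀] / P(Y=1).
PAF = (0.30823 − 0.208) / 0.30823 ≈ 0.3252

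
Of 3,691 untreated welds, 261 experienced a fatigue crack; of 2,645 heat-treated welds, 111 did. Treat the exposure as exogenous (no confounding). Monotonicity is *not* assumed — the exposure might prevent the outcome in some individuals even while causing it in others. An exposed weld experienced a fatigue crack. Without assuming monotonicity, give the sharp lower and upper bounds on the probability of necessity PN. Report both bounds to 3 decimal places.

0.407 ≤ PN ≤ 1.000

p₁ = P(outcome | exposed) = 261/3691 = 0.070713
p₀ = P(outcome | unexposed) = 111/2645 = 0.041966
Under exogeneity alone the bounds on PN are max{0,(p₁−p₀)/p₁} ≤ PN ≤ min{1,(1−p₀)/p₁}.
  lower = (p₁ − p₀)/p₁ = 0.028747 / 0.070713 ≈ 0.4065
  upper = min{1, (1 − p₀)/p₁} = 0.95803 / 0.070713 ≈ 13.5483 → capped at 1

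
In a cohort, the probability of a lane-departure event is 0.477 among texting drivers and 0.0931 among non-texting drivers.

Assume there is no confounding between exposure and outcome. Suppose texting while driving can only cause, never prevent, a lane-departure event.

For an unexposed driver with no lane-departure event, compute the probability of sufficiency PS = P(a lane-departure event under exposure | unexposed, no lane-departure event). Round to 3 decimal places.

PS ≈ 0.423

Let p₁ = 0.477, p₀ = 0.0931.
Under exogeneity and monotonicity, PS = (p₁ − p₀) / (1 − p₀).
PS = (0.477 − 0.0931) / (1 − 0.0931) = 0.3839 / 0.9069 ≈ 0.4233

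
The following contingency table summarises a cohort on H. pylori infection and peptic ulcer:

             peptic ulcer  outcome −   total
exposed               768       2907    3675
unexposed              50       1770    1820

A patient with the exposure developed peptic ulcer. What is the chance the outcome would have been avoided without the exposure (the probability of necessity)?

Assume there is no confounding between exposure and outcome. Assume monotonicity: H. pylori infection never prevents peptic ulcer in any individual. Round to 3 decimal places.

PN ≈ 0.869

p₁ = P(outcome | exposed) = 768/3675 = 0.20898
p₀ = P(outcome | unexposed) = 50/1820 = 0.027473
Under exogeneity and monotonicity, PN = (p₁ − p₀) / p₁.
PN = (0.20898 − 0.027473) / 0.20898 = 0.18151 / 0.20898 ≈ 0.8685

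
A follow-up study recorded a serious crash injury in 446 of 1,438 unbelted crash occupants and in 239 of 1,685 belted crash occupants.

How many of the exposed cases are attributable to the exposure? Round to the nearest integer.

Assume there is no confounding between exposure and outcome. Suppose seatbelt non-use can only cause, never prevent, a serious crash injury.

about 242 cases

p₁ = P(outcome | exposed) = 446/1438 = 0.31015
p₀ = P(outcome | unexposed) = 239/1685 = 0.14184
PN = (p₁ − p₀)/p₁ = (0.31015 − 0.14184) / 0.31015 ≈ 0.54268.
Attributable cases ≈ PN × (exposed cases) = 0.54268 × 446 ≈ 242.03.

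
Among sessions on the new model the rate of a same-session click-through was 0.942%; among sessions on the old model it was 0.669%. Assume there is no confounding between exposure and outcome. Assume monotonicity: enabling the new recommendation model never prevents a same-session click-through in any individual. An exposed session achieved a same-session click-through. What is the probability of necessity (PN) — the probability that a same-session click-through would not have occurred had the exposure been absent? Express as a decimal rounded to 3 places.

PN ≈ 0.290

p₁ = 0.00942, p₀ = 0.00669.
Under exogeneity and monotonicity, PN = (p₁ − p₀) / p₁.
PN = (0.00942 − 0.00669) / 0.00942 = 0.00273 / 0.00942 ≈ 0.2898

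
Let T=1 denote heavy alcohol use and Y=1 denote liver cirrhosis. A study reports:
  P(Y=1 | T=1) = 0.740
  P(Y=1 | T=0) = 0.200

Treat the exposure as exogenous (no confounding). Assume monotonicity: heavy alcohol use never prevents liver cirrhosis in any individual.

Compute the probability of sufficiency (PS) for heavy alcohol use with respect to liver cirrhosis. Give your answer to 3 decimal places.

PS ≈ 0.675

Let p₁ = 0.74, p₀ = 0.2.
Under exogeneity and monotonicity, PS = (p₁ − p₀) / (1 − p₀).
PS = (0.74 − 0.2) / (1 − 0.2) = 0.54 / 0.8 ≈ 0.6750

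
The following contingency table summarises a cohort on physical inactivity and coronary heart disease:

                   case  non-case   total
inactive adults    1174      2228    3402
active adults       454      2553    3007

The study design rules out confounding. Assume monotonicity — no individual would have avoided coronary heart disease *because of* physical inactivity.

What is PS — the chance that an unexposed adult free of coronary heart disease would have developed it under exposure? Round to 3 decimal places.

PS ≈ 0.229

p₁ = P(outcome | exposed) = 1174/3402 = 0.34509
p₀ = P(outcome | unexposed) = 454/3007 = 0.15098
Under exogeneity and monotonicity, PS = (p₁ − p₀) / (1 − p₀).
PS = (0.34509 − 0.15098) / (1 − 0.15098) = 0.19411 / 0.84902 ≈ 0.2286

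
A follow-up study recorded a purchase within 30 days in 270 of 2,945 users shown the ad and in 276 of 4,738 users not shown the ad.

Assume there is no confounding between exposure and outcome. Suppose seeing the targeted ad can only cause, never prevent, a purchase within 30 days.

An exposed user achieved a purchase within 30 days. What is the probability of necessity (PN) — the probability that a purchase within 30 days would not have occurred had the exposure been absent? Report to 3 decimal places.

p₁ = P(outcome | exposed) = 270/2945 = 0.091681
p₀ = P(outcome | unexposed) = 276/4738 = 0.058252
Under exogeneity and monotonicity, PN = (p₁ − p₀) / p₁.
PN = (0.091681 − 0.058252) / 0.091681 = 0.033428 / 0.091681 ≈ 0.3646

PN ≈ 0.365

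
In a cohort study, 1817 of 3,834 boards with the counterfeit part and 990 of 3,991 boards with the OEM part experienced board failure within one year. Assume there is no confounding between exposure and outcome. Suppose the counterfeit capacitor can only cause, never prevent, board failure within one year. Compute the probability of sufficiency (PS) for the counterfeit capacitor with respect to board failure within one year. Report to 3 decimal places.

PS ≈ 0.300

p₁ = P(outcome | exposed) = 1817/3834 = 0.47392
p₀ = P(outcome | unexposed) = 990/3991 = 0.24806
Under exogeneity and monotonicity, PS = (p₁ − p₀) / (1 − p₀).
PS = (0.47392 − 0.24806) / (1 − 0.24806) = 0.22586 / 0.75194 ≈ 0.3004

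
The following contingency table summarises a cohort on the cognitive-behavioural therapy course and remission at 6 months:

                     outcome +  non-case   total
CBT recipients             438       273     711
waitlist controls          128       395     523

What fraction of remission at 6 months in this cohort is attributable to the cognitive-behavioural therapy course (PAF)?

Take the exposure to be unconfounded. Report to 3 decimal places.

PAF ≈ 0.466

p₁ = P(outcome | exposed) = 438/711 = 0.61603
p₀ = P(outcome | unexposed) = 128/523 = 0.24474
Exposure prevalence π = 711/1234 = 0.57618; overall risk P(Y=1) = 0.45867.
Under exogeneity, PAF = [P(Y=1) − p₀]/P(Y=1).
PAF = (0.45867 − 0.24474) / 0.45867 ≈ 0.4664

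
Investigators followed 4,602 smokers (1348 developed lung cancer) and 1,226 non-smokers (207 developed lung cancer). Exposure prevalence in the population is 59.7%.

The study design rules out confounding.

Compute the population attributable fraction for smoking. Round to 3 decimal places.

p₁ = P(outcome | exposed) = 1348/4602 = 0.29292
p₀ = P(outcome | unexposed) = 207/1226 = 0.16884
Overall risk P(Y=1) = π·p₁ + (1−π)·p₀ = 0.597×0.29292 + 0.403×0.16884 = 0.24291.
Under exogeneity, PAF = [P(Y=1) − p₀] / P(Y=1).
PAF = (0.24291 − 0.16884) / 0.24291 ≈ 0.3049

PAF ≈ 0.305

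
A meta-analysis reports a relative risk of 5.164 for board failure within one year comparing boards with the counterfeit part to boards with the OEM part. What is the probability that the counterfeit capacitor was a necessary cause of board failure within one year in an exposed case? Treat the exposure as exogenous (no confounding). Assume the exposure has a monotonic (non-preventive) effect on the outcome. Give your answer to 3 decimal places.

Under exogeneity and monotonicity, PN = (RR − 1) / RR = 1 − 1/RR.
PN = (5.164 − 1) / 5.164 = 4.164 / 5.164 ≈ 0.8064

PN ≈ 0.806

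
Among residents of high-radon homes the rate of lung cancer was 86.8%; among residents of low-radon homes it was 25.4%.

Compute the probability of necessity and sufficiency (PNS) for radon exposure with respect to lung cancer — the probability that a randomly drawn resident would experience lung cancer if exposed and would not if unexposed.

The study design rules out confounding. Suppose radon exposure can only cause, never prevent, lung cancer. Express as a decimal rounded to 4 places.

p₁ = 0.868, p₀ = 0.254.
Under exogeneity and monotonicity, PNS = p₁ − p₀.
PNS = 0.868 − 0.254 = 0.614

PNS ≈ 0.6140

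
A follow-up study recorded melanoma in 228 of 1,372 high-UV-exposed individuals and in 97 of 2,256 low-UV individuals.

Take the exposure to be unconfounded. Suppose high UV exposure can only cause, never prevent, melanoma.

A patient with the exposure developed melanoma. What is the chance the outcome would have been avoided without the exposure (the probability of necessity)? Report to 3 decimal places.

PN ≈ 0.741

p₁ = P(outcome | exposed) = 228/1372 = 0.16618
p₀ = P(outcome | unexposed) = 97/2256 = 0.042996
Under exogeneity and monotonicity, PN = (p₁ − p₀) / p₁.
PN = (0.16618 − 0.042996) / 0.16618 = 0.12318 / 0.16618 ≈ 0.7413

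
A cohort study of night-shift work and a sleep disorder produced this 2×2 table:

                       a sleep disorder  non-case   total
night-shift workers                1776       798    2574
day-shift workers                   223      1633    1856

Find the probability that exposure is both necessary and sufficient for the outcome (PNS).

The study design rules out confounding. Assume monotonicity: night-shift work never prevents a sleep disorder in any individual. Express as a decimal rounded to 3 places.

PNS ≈ 0.570

p₁ = P(outcome | exposed) = 1776/2574 = 0.68998
p₀ = P(outcome | unexposed) = 223/1856 = 0.12015
Under exogeneity and monotonicity, PNS = p₁ − p₀.
PNS = 0.68998 − 0.12015 = 0.56983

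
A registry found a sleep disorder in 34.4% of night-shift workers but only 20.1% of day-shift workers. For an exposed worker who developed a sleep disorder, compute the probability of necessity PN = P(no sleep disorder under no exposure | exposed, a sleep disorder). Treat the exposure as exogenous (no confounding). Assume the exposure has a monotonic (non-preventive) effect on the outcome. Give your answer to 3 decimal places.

PN ≈ 0.416

p₁ = 0.344, p₀ = 0.201.
Under exogeneity and monotonicity, PN = (p₁ − p₀) / p₁.
PN = (0.344 − 0.201) / 0.344 = 0.143 / 0.344 ≈ 0.4157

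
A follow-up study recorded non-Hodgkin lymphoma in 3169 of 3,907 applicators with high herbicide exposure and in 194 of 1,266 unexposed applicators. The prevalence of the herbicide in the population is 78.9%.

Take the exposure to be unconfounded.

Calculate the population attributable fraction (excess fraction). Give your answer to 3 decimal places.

p₁ = P(outcome | exposed) = 3169/3907 = 0.81111
p₀ = P(outcome | unexposed) = 194/1266 = 0.15324
Overall risk P(Y=1) = π·p₁ + (1−π)·p₀ = 0.789×0.81111 + 0.211×0.15324 = 0.6723.
Under exogeneity, PAF = [P(Y=1) − p₀] / P(Y=1).
PAF = (0.6723 − 0.15324) / 0.6723 ≈ 0.7721

PAF ≈ 0.772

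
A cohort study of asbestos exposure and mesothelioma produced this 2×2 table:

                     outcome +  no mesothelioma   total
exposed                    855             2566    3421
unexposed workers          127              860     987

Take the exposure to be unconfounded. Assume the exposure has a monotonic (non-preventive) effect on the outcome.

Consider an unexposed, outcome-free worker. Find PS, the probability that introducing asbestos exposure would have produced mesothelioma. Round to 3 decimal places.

PS ≈ 0.139

p₁ = P(outcome | exposed) = 855/3421 = 0.24993
p₀ = P(outcome | unexposed) = 127/987 = 0.12867
Under exogeneity and monotonicity, PS = (p₁ − p₀) / (1 − p₀).
PS = (0.24993 − 0.12867) / (1 − 0.12867) = 0.12125 / 0.87133 ≈ 0.1392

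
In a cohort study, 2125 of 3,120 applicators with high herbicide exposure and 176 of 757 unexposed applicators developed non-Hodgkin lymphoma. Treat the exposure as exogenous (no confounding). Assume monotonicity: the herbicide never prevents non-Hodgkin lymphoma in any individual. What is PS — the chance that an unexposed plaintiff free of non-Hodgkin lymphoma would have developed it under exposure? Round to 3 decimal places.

PS ≈ 0.584

p₁ = P(outcome | exposed) = 2125/3120 = 0.68109
p₀ = P(outcome | unexposed) = 176/757 = 0.2325
Under exogeneity and monotonicity, PS = (p₁ − p₀) / (1 − p₀).
PS = (0.68109 − 0.2325) / (1 − 0.2325) = 0.44859 / 0.7675 ≈ 0.5845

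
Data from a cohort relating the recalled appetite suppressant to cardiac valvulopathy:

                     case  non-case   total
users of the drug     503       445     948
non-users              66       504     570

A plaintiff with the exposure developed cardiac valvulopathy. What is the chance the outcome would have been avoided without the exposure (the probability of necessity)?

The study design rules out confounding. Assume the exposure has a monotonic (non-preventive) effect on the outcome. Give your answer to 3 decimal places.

PN ≈ 0.782

p₁ = P(outcome | exposed) = 503/948 = 0.53059
p₀ = P(outcome | unexposed) = 66/570 = 0.11579
Under exogeneity and monotonicity, PN = (p₁ − p₀)/p₁.
PN = (0.53059 − 0.11579) / 0.53059 ≈ 0.7818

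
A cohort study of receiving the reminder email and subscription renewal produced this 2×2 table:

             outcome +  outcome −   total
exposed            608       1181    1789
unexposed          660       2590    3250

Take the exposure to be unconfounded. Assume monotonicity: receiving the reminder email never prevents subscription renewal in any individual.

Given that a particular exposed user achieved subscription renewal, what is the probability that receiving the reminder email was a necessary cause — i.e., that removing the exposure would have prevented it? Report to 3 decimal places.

PN ≈ 0.402

p₁ = P(outcome | exposed) = 608/1789 = 0.33985
p₀ = P(outcome | unexposed) = 660/3250 = 0.20308
Under exogeneity and monotonicity, PN = (p₁ − p₀)/p₁.
PN = (0.33985 − 0.20308) / 0.33985 ≈ 0.4025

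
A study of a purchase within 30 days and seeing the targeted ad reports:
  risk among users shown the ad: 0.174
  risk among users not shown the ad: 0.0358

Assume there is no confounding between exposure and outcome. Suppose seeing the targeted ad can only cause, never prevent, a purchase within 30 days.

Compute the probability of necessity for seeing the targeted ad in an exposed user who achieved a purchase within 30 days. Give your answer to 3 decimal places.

PN ≈ 0.794

Let p₁ = 0.174, p₀ = 0.0358.
Under exogeneity and monotonicity, PN = (p₁ − p₀) / p₁.
PN = (0.174 − 0.0358) / 0.174 = 0.1382 / 0.174 ≈ 0.7943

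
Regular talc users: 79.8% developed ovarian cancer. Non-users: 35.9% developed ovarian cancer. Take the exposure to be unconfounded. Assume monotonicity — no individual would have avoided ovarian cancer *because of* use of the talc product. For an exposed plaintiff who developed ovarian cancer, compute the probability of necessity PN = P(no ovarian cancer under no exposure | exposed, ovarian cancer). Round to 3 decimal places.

p₁ = 0.798, p₀ = 0.359.
Under exogeneity and monotonicity, PN = (p₁ − p₀) / p₁.
PN = (0.798 − 0.359) / 0.798 = 0.439 / 0.798 ≈ 0.5501

PN ≈ 0.550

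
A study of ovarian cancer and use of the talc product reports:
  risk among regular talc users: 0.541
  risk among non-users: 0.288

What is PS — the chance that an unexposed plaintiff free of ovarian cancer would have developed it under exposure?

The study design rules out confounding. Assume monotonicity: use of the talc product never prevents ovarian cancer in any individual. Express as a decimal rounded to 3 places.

Let p₁ = 0.541, p₀ = 0.288.
Under exogeneity and monotonicity, PS = (p₁ − p₀) / (1 − p₀).
PS = (0.541 − 0.288) / (1 − 0.288) = 0.253 / 0.712 ≈ 0.3553

PS ≈ 0.355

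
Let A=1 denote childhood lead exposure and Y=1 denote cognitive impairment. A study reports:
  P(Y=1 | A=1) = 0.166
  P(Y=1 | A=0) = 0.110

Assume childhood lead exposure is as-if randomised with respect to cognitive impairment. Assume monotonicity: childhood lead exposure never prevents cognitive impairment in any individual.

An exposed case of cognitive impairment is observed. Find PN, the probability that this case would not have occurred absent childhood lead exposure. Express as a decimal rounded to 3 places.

Let p₁ = 0.166, p₀ = 0.11.
Under exogeneity and monotonicity, PN = (p₁ − p₀) / p₁.
PN = (0.166 − 0.11) / 0.166 = 0.056 / 0.166 ≈ 0.3373

PN ≈ 0.337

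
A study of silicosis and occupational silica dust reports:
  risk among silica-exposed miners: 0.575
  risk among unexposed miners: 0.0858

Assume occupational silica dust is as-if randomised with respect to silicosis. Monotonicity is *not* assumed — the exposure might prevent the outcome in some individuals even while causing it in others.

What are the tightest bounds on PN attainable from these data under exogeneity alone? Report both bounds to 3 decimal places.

0.851 ≤ PN ≤ 1.000

Let p₁ = 0.575, p₀ = 0.0858.
Under exogeneity alone the bounds on PN are max{0,(p₁−p₀)/p₁} ≤ PN ≤ min{1,(1−p₀)/p₁}.
  lower = (p₁ − p₀)/p₁ = 0.4892 / 0.575 ≈ 0.8508
  upper = min{1, (1 − p₀)/p₁} = 0.9142 / 0.575 ≈ 1.5899 → capped at 1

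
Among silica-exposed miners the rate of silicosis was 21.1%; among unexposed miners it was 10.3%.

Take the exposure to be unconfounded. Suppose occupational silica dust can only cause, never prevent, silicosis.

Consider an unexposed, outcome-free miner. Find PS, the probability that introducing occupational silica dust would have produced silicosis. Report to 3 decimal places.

p₁ = 0.211, p₀ = 0.103.
Under exogeneity and monotonicity, PS = (p₁ − p₀) / (1 − p₀).
PS = (0.211 − 0.103) / (1 − 0.103) = 0.108 / 0.897 ≈ 0.1204

PS ≈ 0.120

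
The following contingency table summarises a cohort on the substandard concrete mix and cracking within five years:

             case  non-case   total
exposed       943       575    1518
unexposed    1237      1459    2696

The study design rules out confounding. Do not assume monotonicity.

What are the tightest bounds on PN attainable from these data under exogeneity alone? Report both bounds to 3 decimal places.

0.261 ≤ PN ≤ 0.871

p₁ = P(outcome | exposed) = 943/1518 = 0.62121
p₀ = P(outcome | unexposed) = 1237/2696 = 0.45883
Under exogeneity alone the bounds on PN are max{0,(p₁−p₀)/p₁} ≤ PN ≤ min{1,(1−p₀)/p₁}.
  lower = (p₁ − p₀)/p₁ = 0.16238 / 0.62121 ≈ 0.2614
  upper = min{1, (1 − p₀)/p₁} = 0.54117 / 0.62121 ≈ 0.8712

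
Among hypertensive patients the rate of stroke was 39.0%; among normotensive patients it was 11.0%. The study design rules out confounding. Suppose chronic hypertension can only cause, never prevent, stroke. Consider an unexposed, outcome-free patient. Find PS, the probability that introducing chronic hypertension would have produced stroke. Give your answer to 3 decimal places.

p₁ = 0.39, p₀ = 0.11.
Under exogeneity and monotonicity, PS = (p₁ − p₀) / (1 − p₀).
PS = (0.39 − 0.11) / (1 − 0.11) = 0.28 / 0.89 ≈ 0.3146

PS ≈ 0.315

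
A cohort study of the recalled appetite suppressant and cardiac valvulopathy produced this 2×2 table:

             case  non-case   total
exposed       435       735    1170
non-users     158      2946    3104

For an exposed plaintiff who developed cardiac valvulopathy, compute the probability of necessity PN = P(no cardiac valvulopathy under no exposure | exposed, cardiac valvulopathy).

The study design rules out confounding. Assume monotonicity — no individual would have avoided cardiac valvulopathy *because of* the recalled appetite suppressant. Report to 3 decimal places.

PN ≈ 0.863

p₁ = P(outcome | exposed) = 435/1170 = 0.37179
p₀ = P(outcome | unexposed) = 158/3104 = 0.050902
Under exogeneity and monotonicity, PN = (p₁ − p₀)/p₁.
PN = (0.37179 − 0.050902) / 0.37179 ≈ 0.8631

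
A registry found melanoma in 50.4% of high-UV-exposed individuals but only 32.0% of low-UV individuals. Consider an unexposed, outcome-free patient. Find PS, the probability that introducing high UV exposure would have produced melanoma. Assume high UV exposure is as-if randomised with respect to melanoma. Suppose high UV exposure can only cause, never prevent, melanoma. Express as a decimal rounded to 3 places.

p₁ = 0.504, p₀ = 0.32.
Under exogeneity and monotonicity, PS = (p₁ − p₀) / (1 − p₀).
PS = (0.504 − 0.32) / (1 − 0.32) = 0.184 / 0.68 ≈ 0.2706

PS ≈ 0.271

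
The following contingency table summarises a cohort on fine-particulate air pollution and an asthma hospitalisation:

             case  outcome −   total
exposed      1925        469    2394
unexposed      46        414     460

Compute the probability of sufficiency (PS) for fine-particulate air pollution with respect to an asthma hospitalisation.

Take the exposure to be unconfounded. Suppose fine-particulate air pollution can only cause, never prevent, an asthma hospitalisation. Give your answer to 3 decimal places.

p₁ = P(outcome | exposed) = 1925/2394 = 0.80409
p₀ = P(outcome | unexposed) = 46/460 = 0.1
Under exogeneity and monotonicity, PS = (p₁ − p₀)/(1 − p₀).
PS = (0.80409 − 0.1) / 0.9 ≈ 0.7823

PS ≈ 0.782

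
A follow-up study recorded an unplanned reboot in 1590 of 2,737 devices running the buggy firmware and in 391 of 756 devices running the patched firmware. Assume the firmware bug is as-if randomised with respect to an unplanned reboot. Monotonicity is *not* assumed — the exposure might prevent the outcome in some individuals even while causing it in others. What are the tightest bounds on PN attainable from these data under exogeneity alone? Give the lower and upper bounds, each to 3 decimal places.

0.110 ≤ PN ≤ 0.831

p₁ = P(outcome | exposed) = 1590/2737 = 0.58093
p₀ = P(outcome | unexposed) = 391/756 = 0.5172
Under exogeneity alone the bounds on PN are max{0,(p₁−p₀)/p₁} ≤ PN ≤ min{1,(1−p₀)/p₁}.
  lower = (p₁ − p₀)/p₁ = 0.063732 / 0.58093 ≈ 0.1097
  upper = min{1, (1 − p₀)/p₁} = 0.4828 / 0.58093 ≈ 0.8311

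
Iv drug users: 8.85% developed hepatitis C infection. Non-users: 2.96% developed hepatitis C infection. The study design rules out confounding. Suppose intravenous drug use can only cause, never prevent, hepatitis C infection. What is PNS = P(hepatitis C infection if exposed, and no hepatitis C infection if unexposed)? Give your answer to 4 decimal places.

p₁ = 0.0885, p₀ = 0.0296.
Under exogeneity and monotonicity, PNS = p₁ − p₀.
PNS = 0.0885 − 0.0296 = 0.0589

PNS ≈ 0.0589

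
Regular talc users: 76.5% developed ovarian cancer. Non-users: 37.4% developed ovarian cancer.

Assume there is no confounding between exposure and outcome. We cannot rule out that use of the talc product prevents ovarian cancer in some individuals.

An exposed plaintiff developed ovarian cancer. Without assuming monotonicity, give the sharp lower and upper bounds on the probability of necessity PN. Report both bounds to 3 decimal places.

0.511 ≤ PN ≤ 0.818

p₁ = 0.765, p₀ = 0.374.
Under exogeneity alone the bounds on PN are max{0,(p₁−p₀)/p₁} ≤ PN ≤ min{1,(1−p₀)/p₁}.
  lower = (p₁ − p₀)/p₁ = 0.391 / 0.765 ≈ 0.5111
  upper = min{1, (1 − p₀)/p₁} = 0.626 / 0.765 ≈ 0.8183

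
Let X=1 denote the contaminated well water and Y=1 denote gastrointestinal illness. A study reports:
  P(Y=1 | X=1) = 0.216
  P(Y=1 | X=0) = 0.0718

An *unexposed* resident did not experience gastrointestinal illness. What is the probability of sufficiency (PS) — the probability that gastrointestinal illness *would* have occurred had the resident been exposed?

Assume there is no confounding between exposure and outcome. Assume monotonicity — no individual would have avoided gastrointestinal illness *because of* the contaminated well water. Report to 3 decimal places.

PS ≈ 0.155

Let p₁ = 0.216, p₀ = 0.0718.
Under exogeneity and monotonicity, PS = (p₁ − p₀) / (1 − p₀).
PS = (0.216 − 0.0718) / (1 − 0.0718) = 0.1442 / 0.9282 ≈ 0.1554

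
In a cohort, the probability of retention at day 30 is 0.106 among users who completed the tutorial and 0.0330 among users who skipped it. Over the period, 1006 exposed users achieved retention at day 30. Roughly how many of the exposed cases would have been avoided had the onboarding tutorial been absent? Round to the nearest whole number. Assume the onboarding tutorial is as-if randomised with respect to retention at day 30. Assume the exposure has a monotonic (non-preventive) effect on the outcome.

Let p₁ = 0.106, p₀ = 0.033.
PN = (p₁ − p₀)/p₁ = (0.106 − 0.033) / 0.106 ≈ 0.68868.
Attributable cases ≈ PN × (exposed cases) = 0.68868 × 1006 ≈ 692.81.

about 693 cases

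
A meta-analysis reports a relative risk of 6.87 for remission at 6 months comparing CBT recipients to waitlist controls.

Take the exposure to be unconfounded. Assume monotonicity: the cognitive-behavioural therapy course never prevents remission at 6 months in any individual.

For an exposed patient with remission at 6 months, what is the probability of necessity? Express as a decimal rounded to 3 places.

Under exogeneity and monotonicity, PN = (RR − 1) / RR = 1 − 1/RR.
PN = (6.87 − 1) / 6.87 = 5.87 / 6.87 ≈ 0.8544

PN ≈ 0.854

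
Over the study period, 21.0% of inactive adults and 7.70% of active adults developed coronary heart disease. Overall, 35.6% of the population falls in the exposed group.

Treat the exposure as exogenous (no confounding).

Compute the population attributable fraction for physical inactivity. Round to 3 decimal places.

p₁ = 0.21, p₀ = 0.077.
Overall risk P(Y=1) = π·p₁ + (1−π)·p₀ = 0.356×0.21 + 0.644×0.077 = 0.12435.
Under exogeneity, PAF = [P(Y=1) − p₀] / P(Y=1).
PAF = (0.12435 − 0.077) / 0.12435 ≈ 0.3808

PAF ≈ 0.381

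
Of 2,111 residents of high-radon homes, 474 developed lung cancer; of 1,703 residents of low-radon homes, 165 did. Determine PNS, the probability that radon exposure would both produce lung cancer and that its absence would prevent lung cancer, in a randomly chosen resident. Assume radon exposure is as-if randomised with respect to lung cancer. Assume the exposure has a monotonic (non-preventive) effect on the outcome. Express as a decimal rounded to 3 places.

PNS ≈ 0.128

p₁ = P(outcome | exposed) = 474/2111 = 0.22454
p₀ = P(outcome | unexposed) = 165/1703 = 0.096888
Under exogeneity and monotonicity, PNS = p₁ − p₀.
PNS = 0.22454 − 0.096888 = 0.12765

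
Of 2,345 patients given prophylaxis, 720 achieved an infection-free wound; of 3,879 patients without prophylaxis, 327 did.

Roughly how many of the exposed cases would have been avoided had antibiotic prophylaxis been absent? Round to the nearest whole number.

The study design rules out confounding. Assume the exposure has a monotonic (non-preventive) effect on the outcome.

p₁ = P(outcome | exposed) = 720/2345 = 0.30704
p₀ = P(outcome | unexposed) = 327/3879 = 0.0843
PN = (p₁ − p₀)/p₁ = (0.30704 − 0.0843) / 0.30704 ≈ 0.72544.
Attributable cases ≈ PN × (exposed cases) = 0.72544 × 720 ≈ 522.32.

about 522 cases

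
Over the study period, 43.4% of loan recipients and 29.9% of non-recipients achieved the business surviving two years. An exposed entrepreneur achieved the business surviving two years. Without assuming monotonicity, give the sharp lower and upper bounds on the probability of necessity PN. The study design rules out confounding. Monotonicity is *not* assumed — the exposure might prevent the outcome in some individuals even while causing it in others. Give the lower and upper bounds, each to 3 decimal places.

0.311 ≤ PN ≤ 1.000

p₁ = 0.434, p₀ = 0.299.
Under exogeneity alone the bounds on PN are max{0,(p₁−p₀)/p₁} ≤ PN ≤ min{1,(1−p₀)/p₁}.
  lower = (p₁ − p₀)/p₁ = 0.135 / 0.434 ≈ 0.3111
  upper = min{1, (1 − p₀)/p₁} = 0.701 / 0.434 ≈ 1.6152 → capped at 1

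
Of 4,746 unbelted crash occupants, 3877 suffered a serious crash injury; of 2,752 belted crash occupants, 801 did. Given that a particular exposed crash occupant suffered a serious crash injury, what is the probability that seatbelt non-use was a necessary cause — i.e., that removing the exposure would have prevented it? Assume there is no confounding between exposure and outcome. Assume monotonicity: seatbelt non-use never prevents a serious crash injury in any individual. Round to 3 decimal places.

PN ≈ 0.644

p₁ = P(outcome | exposed) = 3877/4746 = 0.8169
p₀ = P(outcome | unexposed) = 801/2752 = 0.29106
Under exogeneity and monotonicity, PN = (p₁ − p₀) / p₁.
PN = (0.8169 − 0.29106) / 0.8169 = 0.52584 / 0.8169 ≈ 0.6437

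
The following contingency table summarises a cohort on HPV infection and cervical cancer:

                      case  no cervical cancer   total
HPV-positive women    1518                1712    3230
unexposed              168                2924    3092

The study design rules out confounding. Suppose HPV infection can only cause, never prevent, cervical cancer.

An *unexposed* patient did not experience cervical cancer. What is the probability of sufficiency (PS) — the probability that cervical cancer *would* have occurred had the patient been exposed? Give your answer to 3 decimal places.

p₁ = P(outcome | exposed) = 1518/3230 = 0.46997
p₀ = P(outcome | unexposed) = 168/3092 = 0.054334
Under exogeneity and monotonicity, PS = (p₁ − p₀) / (1 − p₀).
PS = (0.46997 − 0.054334) / (1 − 0.054334) = 0.41564 / 0.94567 ≈ 0.4395

PS ≈ 0.440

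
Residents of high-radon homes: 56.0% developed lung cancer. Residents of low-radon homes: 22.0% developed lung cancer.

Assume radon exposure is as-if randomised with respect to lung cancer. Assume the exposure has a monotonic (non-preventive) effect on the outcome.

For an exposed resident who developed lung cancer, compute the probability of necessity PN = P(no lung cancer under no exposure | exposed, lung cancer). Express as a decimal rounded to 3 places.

p₁ = 0.56, p₀ = 0.22.
Under exogeneity and monotonicity, PN = (p₁ − p₀) / p₁.
PN = (0.56 − 0.22) / 0.56 = 0.34 / 0.56 ≈ 0.6071

PN ≈ 0.607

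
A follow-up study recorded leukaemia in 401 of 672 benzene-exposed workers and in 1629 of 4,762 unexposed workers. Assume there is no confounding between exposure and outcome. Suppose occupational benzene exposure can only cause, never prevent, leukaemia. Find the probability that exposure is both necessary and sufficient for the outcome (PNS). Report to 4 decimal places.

p₁ = P(outcome | exposed) = 401/672 = 0.59673
p₀ = P(outcome | unexposed) = 1629/4762 = 0.34208
Under exogeneity and monotonicity, PNS = p₁ − p₀.
PNS = 0.59673 − 0.34208 = 0.25464

PNS ≈ 0.2546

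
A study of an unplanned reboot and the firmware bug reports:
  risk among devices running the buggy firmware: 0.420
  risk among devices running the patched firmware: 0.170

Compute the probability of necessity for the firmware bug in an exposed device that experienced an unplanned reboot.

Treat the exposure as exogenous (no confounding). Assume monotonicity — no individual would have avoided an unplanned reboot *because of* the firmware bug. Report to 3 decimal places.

Let p₁ = 0.42, p₀ = 0.17.
Under exogeneity and monotonicity, PN = (p₁ − p₀) / p₁.
PN = (0.42 − 0.17) / 0.42 = 0.25 / 0.42 ≈ 0.5952

PN ≈ 0.595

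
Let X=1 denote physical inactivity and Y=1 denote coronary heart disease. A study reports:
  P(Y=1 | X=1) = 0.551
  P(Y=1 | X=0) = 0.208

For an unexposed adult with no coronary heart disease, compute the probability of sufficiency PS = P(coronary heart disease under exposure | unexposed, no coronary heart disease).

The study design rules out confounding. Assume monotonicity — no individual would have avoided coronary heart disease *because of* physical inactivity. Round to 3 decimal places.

Let p₁ = 0.551, p₀ = 0.208.
Under exogeneity and monotonicity, PS = (p₁ − p₀) / (1 − p₀).
PS = (0.551 − 0.208) / (1 − 0.208) = 0.343 / 0.792 ≈ 0.4331

PS ≈ 0.433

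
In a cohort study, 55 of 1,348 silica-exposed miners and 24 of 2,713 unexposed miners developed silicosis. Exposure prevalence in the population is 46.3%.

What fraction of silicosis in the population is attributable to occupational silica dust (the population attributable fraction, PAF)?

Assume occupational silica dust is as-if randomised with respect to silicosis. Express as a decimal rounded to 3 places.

PAF ≈ 0.626

p₁ = P(outcome | exposed) = 55/1348 = 0.040801
p₀ = P(outcome | unexposed) = 24/2713 = 0.0088463
Overall risk P(Y=1) = π·p₁ + (1−π)·p₀ = 0.463×0.040801 + 0.537×0.0088463 = 0.023641.
Under exogeneity, PAF = [P(Y=1) − p₀] / P(Y=1).
PAF = (0.023641 − 0.0088463) / 0.023641 ≈ 0.6258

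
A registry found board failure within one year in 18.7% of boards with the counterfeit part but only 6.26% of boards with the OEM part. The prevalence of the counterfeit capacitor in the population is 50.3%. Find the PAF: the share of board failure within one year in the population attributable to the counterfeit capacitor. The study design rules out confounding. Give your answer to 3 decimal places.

p₁ = 0.187, p₀ = 0.0626.
Overall risk P(Y=1) = π·p₁ + (1−π)·p₀ = 0.503×0.187 + 0.497×0.0626 = 0.12517.
Under exogeneity, PAF = [P(Y=1) − p₀] / P(Y=1).
PAF = (0.12517 − 0.0626) / 0.12517 ≈ 0.4999

PAF ≈ 0.500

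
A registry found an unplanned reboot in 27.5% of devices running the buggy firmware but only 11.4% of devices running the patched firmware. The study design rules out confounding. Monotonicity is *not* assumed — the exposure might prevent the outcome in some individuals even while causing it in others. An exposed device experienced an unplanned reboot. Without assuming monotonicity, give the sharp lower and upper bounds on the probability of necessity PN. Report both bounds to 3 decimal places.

0.585 ≤ PN ≤ 1.000

p₁ = 0.275, p₀ = 0.114.
Under exogeneity alone the bounds on PN are max{0,(p₁−p₀)/p₁} ≤ PN ≤ min{1,(1−p₀)/p₁}.
  lower = (p₁ − p₀)/p₁ = 0.161 / 0.275 ≈ 0.5855
  upper = min{1, (1 − p₀)/p₁} = 0.886 / 0.275 ≈ 3.2218 → capped at 1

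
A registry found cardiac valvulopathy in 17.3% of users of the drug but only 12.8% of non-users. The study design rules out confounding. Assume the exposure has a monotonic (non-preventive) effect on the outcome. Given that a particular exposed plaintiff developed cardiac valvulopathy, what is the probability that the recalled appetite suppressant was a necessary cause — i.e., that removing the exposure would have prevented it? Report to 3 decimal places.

p₁ = 0.173, p₀ = 0.128.
Under exogeneity and monotonicity, PN = (p₁ − p₀) / p₁.
PN = (0.173 − 0.128) / 0.173 = 0.045 / 0.173 ≈ 0.2601

PN ≈ 0.260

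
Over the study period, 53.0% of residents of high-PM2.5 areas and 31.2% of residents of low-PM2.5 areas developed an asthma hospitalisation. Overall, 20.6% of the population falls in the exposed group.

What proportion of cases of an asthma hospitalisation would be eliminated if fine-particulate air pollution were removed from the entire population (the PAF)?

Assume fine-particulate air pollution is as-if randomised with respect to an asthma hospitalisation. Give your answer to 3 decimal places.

PAF ≈ 0.126

p₁ = 0.53, p₀ = 0.312.
Overall risk P(Y=1) = π·p₁ + (1−π)·p₀ = 0.206×0.53 + 0.794×0.312 = 0.35691.
Under exogeneity, PAF = [P(Y=1) − p₀] / P(Y=1).
PAF = (0.35691 − 0.312) / 0.35691 ≈ 0.1258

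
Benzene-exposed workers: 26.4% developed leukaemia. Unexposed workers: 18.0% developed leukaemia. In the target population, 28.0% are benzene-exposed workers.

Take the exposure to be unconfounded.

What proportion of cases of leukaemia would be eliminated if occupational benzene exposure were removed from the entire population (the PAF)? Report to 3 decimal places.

PAF ≈ 0.116

p₁ = 0.264, p₀ = 0.18.
Overall risk P(Y=1) = π·p₁ + (1−π)·p₀ = 0.28×0.264 + 0.72×0.18 = 0.20352.
Under exogeneity, PAF = [P(Y=1) − p₀] / P(Y=1).
PAF = (0.20352 − 0.18) / 0.20352 ≈ 0.1156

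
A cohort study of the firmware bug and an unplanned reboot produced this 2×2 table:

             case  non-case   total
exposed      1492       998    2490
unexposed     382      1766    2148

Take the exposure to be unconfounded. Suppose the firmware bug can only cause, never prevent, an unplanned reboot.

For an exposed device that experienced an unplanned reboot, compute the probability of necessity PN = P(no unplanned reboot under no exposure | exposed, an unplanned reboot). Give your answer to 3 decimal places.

PN ≈ 0.703

p₁ = P(outcome | exposed) = 1492/2490 = 0.5992
p₀ = P(outcome | unexposed) = 382/2148 = 0.17784
Under exogeneity and monotonicity, PN = (p₁ − p₀)/p₁.
PN = (0.5992 − 0.17784) / 0.5992 ≈ 0.7032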